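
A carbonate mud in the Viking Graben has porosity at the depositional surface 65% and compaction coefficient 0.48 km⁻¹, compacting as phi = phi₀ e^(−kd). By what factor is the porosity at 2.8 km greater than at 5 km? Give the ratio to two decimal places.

2.87

phi(d₁)/phi(d₂) = e^(−k·d₁)/e^(−k·d₂) = e^{k(d₂−d₁)}
= exp(0.48 × 2.2) = exp(1.056) = 2.8748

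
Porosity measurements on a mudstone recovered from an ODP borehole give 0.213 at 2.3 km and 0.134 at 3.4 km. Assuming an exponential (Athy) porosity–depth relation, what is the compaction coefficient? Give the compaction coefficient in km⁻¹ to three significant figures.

0.421 km⁻¹

Athy: phi(Z) = phi₀ e^(−kZ) ⇒ phi₁/phi₂ = e^{k(Z₂−Z₁)} ⇒ k = ln(phi₁/phi₂)/(Z₂−Z₁)
k = ln(0.213/0.134) / (3.4 − 2.3) = ln(1.59) / 1.1 = 0.4635 / 1.1 = 0.4213 km⁻¹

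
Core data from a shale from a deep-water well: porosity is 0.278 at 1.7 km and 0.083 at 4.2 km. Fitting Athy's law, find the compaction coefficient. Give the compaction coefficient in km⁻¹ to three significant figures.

0.484 km⁻¹

Athy: φ(d) = φ₀ e^(−cd) ⇒ φ₁/φ₂ = e^{c(d₂−d₁)} ⇒ c = ln(φ₁/φ₂)/(d₂−d₁)
c = ln(0.278/0.083) / (4.2 − 1.7) = ln(3.349) / 2.5 = 1.2088 / 2.5 = 0.4835 km⁻¹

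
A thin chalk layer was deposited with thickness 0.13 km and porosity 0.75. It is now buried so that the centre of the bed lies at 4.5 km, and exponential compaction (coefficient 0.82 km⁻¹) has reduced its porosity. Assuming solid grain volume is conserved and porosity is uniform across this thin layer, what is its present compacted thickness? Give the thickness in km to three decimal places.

0.033 km

Porosity at 4.5 km: phi = 0.75·exp(−0.82×4.5) = 0.0187
Solid-volume conservation: h(1−phi) = h₀(1−phi₀) ⇒ h = h₀·(1−phi₀)/(1−phi)
h = 0.13 × (1 − 0.75)/(1 − 0.0187) = 0.13 × 0.2548 = 0.0331 km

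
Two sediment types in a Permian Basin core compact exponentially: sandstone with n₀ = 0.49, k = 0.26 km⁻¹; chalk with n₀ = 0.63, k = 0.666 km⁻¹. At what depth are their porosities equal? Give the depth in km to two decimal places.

0.62 km

Set n₀ₐ e^(−kₐZ) = n₀ᵦ e^(−kᵦZ) ⇒ ln(n₀ₐ/n₀ᵦ) = (kₐ − kᵦ)·Z
Z = ln(0.49/0.63) / (0.26 − 0.666) = -0.2513 / -0.406 = 0.619 km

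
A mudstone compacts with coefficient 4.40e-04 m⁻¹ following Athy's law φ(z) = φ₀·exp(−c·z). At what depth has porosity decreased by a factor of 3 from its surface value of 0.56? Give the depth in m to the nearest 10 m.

2500 m

Working in km (1 km = 1000 m; c in km⁻¹ = c in m⁻¹ × 1000):
φ/φ₀ = 1/3 ⇒ exp(−c·z) = 1/3 ⇒ z = ln(3) / c
z = 1.0986 / 0.44 = 2.497 km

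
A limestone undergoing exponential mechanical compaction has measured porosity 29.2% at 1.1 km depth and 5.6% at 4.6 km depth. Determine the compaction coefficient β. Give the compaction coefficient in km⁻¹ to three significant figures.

0.472 km⁻¹

Athy: phi(z) = phi₀ e^(−βz) ⇒ phi₁/phi₂ = e^{β(z₂−z₁)} ⇒ β = ln(phi₁/phi₂)/(z₂−z₁)
β = ln(0.292/0.056) / (4.6 − 1.1) = ln(5.214) / 3.5 = 1.6514 / 3.5 = 0.4718 km⁻¹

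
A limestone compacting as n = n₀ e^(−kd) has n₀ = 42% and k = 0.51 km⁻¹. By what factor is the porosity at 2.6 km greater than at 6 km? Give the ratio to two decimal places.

n(d₁)/n(d₂) = e^(−k·d₁)/e^(−k·d₂) = e^{k(d₂−d₁)}
= exp(0.51 × 3.4) = exp(1.734) = 5.6633

5.66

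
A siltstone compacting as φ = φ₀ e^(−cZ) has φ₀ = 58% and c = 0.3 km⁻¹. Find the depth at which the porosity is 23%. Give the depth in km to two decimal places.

3.08 km

Invert Athy's law: Z = ln(φ₀/φ) / c
Z = ln(0.58/0.23) / 0.3 = ln(2.522) / 0.3 = 0.9249 / 0.3 = 3.083 km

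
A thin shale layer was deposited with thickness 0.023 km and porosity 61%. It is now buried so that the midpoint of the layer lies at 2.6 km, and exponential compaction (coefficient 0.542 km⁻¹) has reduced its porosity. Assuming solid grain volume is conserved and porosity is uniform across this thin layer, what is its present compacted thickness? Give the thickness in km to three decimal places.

Porosity at 2.6 km: φ = 0.61·exp(−0.542×2.6) = 0.1490
Solid-volume conservation: h(1−φ) = h₀(1−φ₀) ⇒ h = h₀·(1−φ₀)/(1−φ)
h = 0.023 × (1 − 0.61)/(1 − 0.1490) = 0.023 × 0.4583 = 0.0105 km

0.011 km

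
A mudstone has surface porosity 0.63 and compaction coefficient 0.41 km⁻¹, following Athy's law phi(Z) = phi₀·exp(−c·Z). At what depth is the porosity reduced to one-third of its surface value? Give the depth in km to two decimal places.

phi/phi₀ = 1/3 ⇒ exp(−c·Z) = 1/3 ⇒ Z = ln(3) / c
Z = 1.0986 / 0.41 = 2.680 km

2.68 km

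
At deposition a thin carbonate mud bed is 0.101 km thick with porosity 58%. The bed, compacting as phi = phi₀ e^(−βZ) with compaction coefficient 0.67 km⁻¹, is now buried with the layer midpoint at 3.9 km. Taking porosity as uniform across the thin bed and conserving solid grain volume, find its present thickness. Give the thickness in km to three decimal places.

0.044 km

Porosity at 3.9 km: phi = 0.58·exp(−0.67×3.9) = 0.0425
Solid-volume conservation: h(1−phi) = h₀(1−phi₀) ⇒ h = h₀·(1−phi₀)/(1−phi)
h = 0.101 × (1 − 0.58)/(1 − 0.0425) = 0.101 × 0.4387 = 0.0443 km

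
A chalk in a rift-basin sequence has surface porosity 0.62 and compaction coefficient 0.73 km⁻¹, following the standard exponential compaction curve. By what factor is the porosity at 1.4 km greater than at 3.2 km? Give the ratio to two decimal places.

3.72

n(d₁)/n(d₂) = e^(−β·d₁)/e^(−β·d₂) = e^{β(d₂−d₁)}
= exp(0.73 × 1.8) = exp(1.314) = 3.7210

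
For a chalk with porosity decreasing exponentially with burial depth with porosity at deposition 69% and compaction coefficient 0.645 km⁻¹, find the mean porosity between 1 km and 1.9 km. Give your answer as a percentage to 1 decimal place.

⟨phi⟩ = (1/(d₂−d₁)) ∫ phi₀ e^(−βd) dd = phi₀·(e^(−β·d₁) − e^(−β·d₂)) / (β·(d₂−d₁))
e^(−0.645×1) = 0.5247; e^(−0.645×1.9) = 0.2936
⟨phi⟩ = 0.69 × (0.5247 − 0.2936) / (0.645 × 0.9) = 0.69 × 0.3980 = 0.2746

27.5%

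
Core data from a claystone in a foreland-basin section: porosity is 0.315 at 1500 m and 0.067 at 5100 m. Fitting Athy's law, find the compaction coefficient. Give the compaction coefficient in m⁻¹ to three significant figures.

0.000430 m⁻¹

Working in km (1 km = 1000 m; c in km⁻¹ = c in m⁻¹ × 1000):
Athy: φ(d) = φ₀ e^(−cd) ⇒ φ₁/φ₂ = e^{c(d₂−d₁)} ⇒ c = ln(φ₁/φ₂)/(d₂−d₁)
c = ln(0.315/0.067) / (5.1 − 1.5) = ln(4.701) / 3.6 = 1.5479 / 3.6 = 0.43 km⁻¹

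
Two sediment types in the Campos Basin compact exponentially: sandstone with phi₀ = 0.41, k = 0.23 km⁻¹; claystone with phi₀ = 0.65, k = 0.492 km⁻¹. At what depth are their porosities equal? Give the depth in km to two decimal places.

Set phi₀ₐ e^(−kₐz) = phi₀ᵦ e^(−kᵦz) ⇒ ln(phi₀ₐ/phi₀ᵦ) = (kₐ − kᵦ)·z
z = ln(0.41/0.65) / (0.23 − 0.492) = -0.4608 / -0.262 = 1.759 km

1.76 km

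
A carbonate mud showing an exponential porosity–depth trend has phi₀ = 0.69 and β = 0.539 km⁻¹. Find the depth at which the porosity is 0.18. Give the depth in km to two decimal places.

Invert Athy's law: Z = ln(phi₀/phi) / β
Z = ln(0.69/0.18) / 0.539 = ln(3.833) / 0.539 = 1.3437 / 0.539 = 2.493 km

2.49 km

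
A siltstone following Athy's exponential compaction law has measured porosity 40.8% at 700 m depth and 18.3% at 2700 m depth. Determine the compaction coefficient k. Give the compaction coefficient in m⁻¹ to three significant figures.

0.000401 m⁻¹

Working in km (1 km = 1000 m; k in km⁻¹ = k in m⁻¹ × 1000):
Athy: φ(Z) = φ₀ e^(−kZ) ⇒ φ₁/φ₂ = e^{k(Z₂−Z₁)} ⇒ k = ln(φ₁/φ₂)/(Z₂−Z₁)
k = ln(0.408/0.183) / (2.7 − 0.7) = ln(2.23) / 2 = 0.8018 / 2 = 0.4009 km⁻¹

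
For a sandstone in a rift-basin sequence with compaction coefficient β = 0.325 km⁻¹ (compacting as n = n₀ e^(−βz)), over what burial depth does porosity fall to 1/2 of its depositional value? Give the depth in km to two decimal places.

n/n₀ = 1/2 ⇒ exp(−β·z) = 1/2 ⇒ z = ln(2) / β
z = 0.6931 / 0.325 = 2.133 km

2.13 km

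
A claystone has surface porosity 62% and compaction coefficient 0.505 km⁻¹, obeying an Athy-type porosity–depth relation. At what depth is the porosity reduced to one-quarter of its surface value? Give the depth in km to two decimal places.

φ/φ₀ = 1/4 ⇒ exp(−β·z) = 1/4 ⇒ z = ln(4) / β
z = 1.3863 / 0.505 = 2.745 km

2.75 km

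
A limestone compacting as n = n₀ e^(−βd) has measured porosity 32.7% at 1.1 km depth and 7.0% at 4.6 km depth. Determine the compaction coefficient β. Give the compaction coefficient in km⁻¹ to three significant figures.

0.440 km⁻¹

Athy: n(d) = n₀ e^(−βd) ⇒ n₁/n₂ = e^{β(d₂−d₁)} ⇒ β = ln(n₁/n₂)/(d₂−d₁)
β = ln(0.327/0.07) / (4.6 − 1.1) = ln(4.671) / 3.5 = 1.5415 / 3.5 = 0.4404 km⁻¹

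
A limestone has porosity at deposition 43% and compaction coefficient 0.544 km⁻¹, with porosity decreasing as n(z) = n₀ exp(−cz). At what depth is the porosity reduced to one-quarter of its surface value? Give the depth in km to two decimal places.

2.55 km

n/n₀ = 1/4 ⇒ exp(−c·z) = 1/4 ⇒ z = ln(4) / c
z = 1.3863 / 0.544 = 2.548 km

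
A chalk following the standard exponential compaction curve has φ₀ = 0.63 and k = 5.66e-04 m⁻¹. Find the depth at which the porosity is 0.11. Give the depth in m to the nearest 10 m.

Working in km (1 km = 1000 m; k in km⁻¹ = k in m⁻¹ × 1000):
Invert Athy's law: Z = ln(φ₀/φ) / k
Z = ln(0.63/0.11) / 0.566 = ln(5.727) / 0.566 = 1.7452 / 0.566 = 3.083 km

3080 m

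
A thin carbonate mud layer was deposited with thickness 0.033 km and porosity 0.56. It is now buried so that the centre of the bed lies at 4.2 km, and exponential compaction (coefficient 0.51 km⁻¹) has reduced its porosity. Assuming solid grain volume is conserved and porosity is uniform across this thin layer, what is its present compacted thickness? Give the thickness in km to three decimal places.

Porosity at 4.2 km: n = 0.56·exp(−0.51×4.2) = 0.0658
Solid-volume conservation: h(1−n) = h₀(1−n₀) ⇒ h = h₀·(1−n₀)/(1−n)
h = 0.033 × (1 − 0.56)/(1 − 0.0658) = 0.033 × 0.4710 = 0.0155 km

0.016 km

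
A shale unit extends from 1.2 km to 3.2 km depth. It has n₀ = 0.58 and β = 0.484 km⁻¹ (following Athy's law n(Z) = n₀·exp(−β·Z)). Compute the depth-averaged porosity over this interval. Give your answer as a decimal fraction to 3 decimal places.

0.208

⟨n⟩ = (1/(Z₂−Z₁)) ∫ n₀ e^(−βZ) dZ = n₀·(e^(−β·Z₁) − e^(−β·Z₂)) / (β·(Z₂−Z₁))
e^(−0.484×1.2) = 0.5595; e^(−0.484×3.2) = 0.2125
⟨n⟩ = 0.58 × (0.5595 − 0.2125) / (0.484 × 2) = 0.58 × 0.3584 = 0.2079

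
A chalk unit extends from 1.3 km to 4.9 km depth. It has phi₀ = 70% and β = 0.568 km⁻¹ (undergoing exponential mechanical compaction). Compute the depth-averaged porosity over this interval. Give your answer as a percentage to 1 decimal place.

14.2%

⟨phi⟩ = (1/(z₂−z₁)) ∫ phi₀ e^(−βz) dz = phi₀·(e^(−β·z₁) − e^(−β·z₂)) / (β·(z₂−z₁))
e^(−0.568×1.3) = 0.4779; e^(−0.568×4.9) = 0.0618
⟨phi⟩ = 0.7 × (0.4779 − 0.0618) / (0.568 × 3.6) = 0.7 × 0.2035 = 0.1424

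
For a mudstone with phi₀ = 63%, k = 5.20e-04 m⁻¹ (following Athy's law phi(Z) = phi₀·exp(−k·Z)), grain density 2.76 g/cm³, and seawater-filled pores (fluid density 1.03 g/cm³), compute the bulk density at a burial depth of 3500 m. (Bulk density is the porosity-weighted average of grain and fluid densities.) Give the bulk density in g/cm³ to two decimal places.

Working in km (1 km = 1000 m; k in km⁻¹ = k in m⁻¹ × 1000):
Porosity at depth: phi = 0.63·exp(−0.52×3.5) = 0.63×0.1620 = 0.1021
Bulk density: ρ_b = (1−phi)ρ_g + phi·ρ_f = 0.8979×2.76 + 0.1021×1.03
       = 2.478 + 0.105 = 2.583 g/cm³

2.58 g/cm³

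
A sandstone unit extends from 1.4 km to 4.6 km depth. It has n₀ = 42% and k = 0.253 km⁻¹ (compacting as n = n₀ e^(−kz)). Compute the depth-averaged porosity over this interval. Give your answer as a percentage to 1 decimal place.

20.2%

⟨n⟩ = (1/(z₂−z₁)) ∫ n₀ e^(−kz) dz = n₀·(e^(−k·z₁) − e^(−k·z₂)) / (k·(z₂−z₁))
e^(−0.253×1.4) = 0.7017; e^(−0.253×4.6) = 0.3123
⟨n⟩ = 0.42 × (0.7017 − 0.3123) / (0.253 × 3.2) = 0.42 × 0.4810 = 0.2020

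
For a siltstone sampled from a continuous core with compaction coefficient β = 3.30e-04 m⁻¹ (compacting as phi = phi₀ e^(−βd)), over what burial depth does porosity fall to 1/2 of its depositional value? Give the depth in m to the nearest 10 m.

Working in km (1 km = 1000 m; β in km⁻¹ = β in m⁻¹ × 1000):
phi/phi₀ = 1/2 ⇒ exp(−β·d) = 1/2 ⇒ d = ln(2) / β
d = 0.6931 / 0.33 = 2.100 km

2100 m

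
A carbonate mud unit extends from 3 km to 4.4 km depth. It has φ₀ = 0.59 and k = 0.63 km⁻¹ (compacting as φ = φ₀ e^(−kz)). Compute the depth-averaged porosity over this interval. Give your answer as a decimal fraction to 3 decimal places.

0.059

⟨φ⟩ = (1/(z₂−z₁)) ∫ φ₀ e^(−kz) dz = φ₀·(e^(−k·z₁) − e^(−k·z₂)) / (k·(z₂−z₁))
e^(−0.63×3) = 0.1511; e^(−0.63×4.4) = 0.0625
⟨φ⟩ = 0.59 × (0.1511 − 0.0625) / (0.63 × 1.4) = 0.59 × 0.1004 = 0.0592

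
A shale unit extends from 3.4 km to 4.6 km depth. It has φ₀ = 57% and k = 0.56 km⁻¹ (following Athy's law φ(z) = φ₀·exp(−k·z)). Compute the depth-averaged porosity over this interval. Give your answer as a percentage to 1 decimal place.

⟨φ⟩ = (1/(z₂−z₁)) ∫ φ₀ e^(−kz) dz = φ₀·(e^(−k·z₁) − e^(−k·z₂)) / (k·(z₂−z₁))
e^(−0.56×3.4) = 0.1490; e^(−0.56×4.6) = 0.0761
⟨φ⟩ = 0.57 × (0.1490 − 0.0761) / (0.56 × 1.2) = 0.57 × 0.1085 = 0.0618

6.2%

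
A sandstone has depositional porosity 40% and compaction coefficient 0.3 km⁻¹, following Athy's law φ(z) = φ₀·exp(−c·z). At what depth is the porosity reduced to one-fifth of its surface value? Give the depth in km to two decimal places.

φ/φ₀ = 1/5 ⇒ exp(−c·z) = 1/5 ⇒ z = ln(5) / c
z = 1.6094 / 0.3 = 5.365 km

5.36 km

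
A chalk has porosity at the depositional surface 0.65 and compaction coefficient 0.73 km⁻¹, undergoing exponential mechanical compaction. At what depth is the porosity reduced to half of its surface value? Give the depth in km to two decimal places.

0.95 km

φ/φ₀ = 1/2 ⇒ exp(−c·d) = 1/2 ⇒ d = ln(2) / c
d = 0.6931 / 0.73 = 0.950 km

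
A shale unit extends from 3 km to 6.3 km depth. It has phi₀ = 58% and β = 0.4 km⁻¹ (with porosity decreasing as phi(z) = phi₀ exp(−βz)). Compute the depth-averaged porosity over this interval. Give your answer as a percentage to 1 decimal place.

9.7%

⟨phi⟩ = (1/(z₂−z₁)) ∫ phi₀ e^(−βz) dz = phi₀·(e^(−β·z₁) − e^(−β·z₂)) / (β·(z₂−z₁))
e^(−0.4×3) = 0.3012; e^(−0.4×6.3) = 0.0805
⟨phi⟩ = 0.58 × (0.3012 − 0.0805) / (0.4 × 3.3) = 0.58 × 0.1672 = 0.0970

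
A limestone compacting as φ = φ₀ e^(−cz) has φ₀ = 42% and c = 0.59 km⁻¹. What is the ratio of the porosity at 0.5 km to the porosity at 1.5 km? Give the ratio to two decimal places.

φ(z₁)/φ(z₂) = e^(−c·z₁)/e^(−c·z₂) = e^{c(z₂−z₁)}
= exp(0.59 × 1) = exp(0.59) = 1.8040

1.80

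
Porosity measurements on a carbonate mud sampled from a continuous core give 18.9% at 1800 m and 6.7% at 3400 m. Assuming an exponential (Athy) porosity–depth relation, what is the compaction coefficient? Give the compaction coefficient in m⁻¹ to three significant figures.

0.000648 m⁻¹

Working in km (1 km = 1000 m; c in km⁻¹ = c in m⁻¹ × 1000):
Athy: φ(z) = φ₀ e^(−cz) ⇒ φ₁/φ₂ = e^{c(z₂−z₁)} ⇒ c = ln(φ₁/φ₂)/(z₂−z₁)
c = ln(0.189/0.067) / (3.4 − 1.8) = ln(2.821) / 1.6 = 1.0371 / 1.6 = 0.6482 km⁻¹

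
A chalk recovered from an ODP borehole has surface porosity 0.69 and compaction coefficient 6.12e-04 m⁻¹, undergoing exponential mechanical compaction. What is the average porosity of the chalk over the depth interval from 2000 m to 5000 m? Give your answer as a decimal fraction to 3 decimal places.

Working in km (1 km = 1000 m; c in km⁻¹ = c in m⁻¹ × 1000):
⟨phi⟩ = (1/(d₂−d₁)) ∫ phi₀ e^(−cd) dd = phi₀·(e^(−c·d₁) − e^(−c·d₂)) / (c·(d₂−d₁))
e^(−0.612×2) = 0.2941; e^(−0.612×5) = 0.0469
⟨phi⟩ = 0.69 × (0.2941 − 0.0469) / (0.612 × 3) = 0.69 × 0.1346 = 0.0929

0.093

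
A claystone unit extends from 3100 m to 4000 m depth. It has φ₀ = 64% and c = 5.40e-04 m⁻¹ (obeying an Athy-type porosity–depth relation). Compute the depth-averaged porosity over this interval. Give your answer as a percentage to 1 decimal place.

Working in km (1 km = 1000 m; c in km⁻¹ = c in m⁻¹ × 1000):
⟨φ⟩ = (1/(Z₂−Z₁)) ∫ φ₀ e^(−cZ) dZ = φ₀·(e^(−c·Z₁) − e^(−c·Z₂)) / (c·(Z₂−Z₁))
e^(−0.54×3.1) = 0.1875; e^(−0.54×4) = 0.1153
⟨φ⟩ = 0.64 × (0.1875 − 0.1153) / (0.54 × 0.9) = 0.64 × 0.1485 = 0.0950

9.5%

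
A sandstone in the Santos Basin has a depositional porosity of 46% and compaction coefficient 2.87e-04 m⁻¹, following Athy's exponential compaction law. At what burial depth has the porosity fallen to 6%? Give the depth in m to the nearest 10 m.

7100 m

Working in km (1 km = 1000 m; k in km⁻¹ = k in m⁻¹ × 1000):
Invert Athy's law: Z = ln(n₀/n) / k
Z = ln(0.46/0.06) / 0.287 = ln(7.667) / 0.287 = 2.0369 / 0.287 = 7.097 km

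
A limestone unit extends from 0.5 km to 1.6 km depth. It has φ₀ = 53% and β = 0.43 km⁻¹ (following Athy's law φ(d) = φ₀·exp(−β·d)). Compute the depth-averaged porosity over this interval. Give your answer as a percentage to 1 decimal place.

34.1%

⟨φ⟩ = (1/(d₂−d₁)) ∫ φ₀ e^(−βd) dd = φ₀·(e^(−β·d₁) − e^(−β·d₂)) / (β·(d₂−d₁))
e^(−0.43×0.5) = 0.8065; e^(−0.43×1.6) = 0.5026
⟨φ⟩ = 0.53 × (0.8065 − 0.5026) / (0.43 × 1.1) = 0.53 × 0.6426 = 0.3406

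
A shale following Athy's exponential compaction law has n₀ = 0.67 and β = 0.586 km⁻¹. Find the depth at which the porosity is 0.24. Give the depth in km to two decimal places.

1.75 km

Invert Athy's law: d = ln(n₀/n) / β
d = ln(0.67/0.24) / 0.586 = ln(2.792) / 0.586 = 1.0266 / 0.586 = 1.752 km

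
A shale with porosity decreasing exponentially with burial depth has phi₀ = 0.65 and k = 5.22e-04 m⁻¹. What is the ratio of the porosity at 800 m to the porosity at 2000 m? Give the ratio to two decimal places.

1.87

Working in km (1 km = 1000 m; k in km⁻¹ = k in m⁻¹ × 1000):
phi(d₁)/phi(d₂) = e^(−k·d₁)/e^(−k·d₂) = e^{k(d₂−d₁)}
= exp(0.522 × 1.2) = exp(0.6264) = 1.8709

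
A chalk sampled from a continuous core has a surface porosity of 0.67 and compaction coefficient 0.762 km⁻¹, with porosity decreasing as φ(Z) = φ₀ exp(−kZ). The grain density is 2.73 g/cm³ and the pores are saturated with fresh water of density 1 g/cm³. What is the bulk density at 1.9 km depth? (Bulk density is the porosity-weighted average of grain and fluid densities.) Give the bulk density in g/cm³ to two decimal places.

2.46 g/cm³

Porosity at depth: φ = 0.67·exp(−0.762×1.9) = 0.67×0.2351 = 0.1575
Bulk density: ρ_b = (1−φ)ρ_g + φ·ρ_f = 0.8425×2.73 + 0.1575×1
       = 2.300 + 0.158 = 2.458 g/cm³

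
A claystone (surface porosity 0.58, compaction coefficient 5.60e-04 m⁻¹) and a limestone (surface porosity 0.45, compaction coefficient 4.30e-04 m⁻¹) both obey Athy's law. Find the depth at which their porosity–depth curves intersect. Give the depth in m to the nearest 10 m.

Working in km (1 km = 1000 m; β in km⁻¹ = β in m⁻¹ × 1000):
Set phi₀ₐ e^(−βₐd) = phi₀ᵦ e^(−βᵦd) ⇒ ln(phi₀ₐ/phi₀ᵦ) = (βₐ − βᵦ)·d
d = ln(0.58/0.45) / (0.56 − 0.43) = 0.2538 / 0.13 = 1.952 km

1950 m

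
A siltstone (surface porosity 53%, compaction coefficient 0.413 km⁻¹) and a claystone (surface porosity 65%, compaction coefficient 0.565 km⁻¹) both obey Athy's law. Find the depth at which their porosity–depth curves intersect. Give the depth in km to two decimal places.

1.34 km

Set n₀ₐ e^(−kₐd) = n₀ᵦ e^(−kᵦd) ⇒ ln(n₀ₐ/n₀ᵦ) = (kₐ − kᵦ)·d
d = ln(0.53/0.65) / (0.413 − 0.565) = -0.2041 / -0.152 = 1.343 km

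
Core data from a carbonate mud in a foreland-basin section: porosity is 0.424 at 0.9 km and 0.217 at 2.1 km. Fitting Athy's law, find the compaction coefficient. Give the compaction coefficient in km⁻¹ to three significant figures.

0.558 km⁻¹

Athy: phi(d) = phi₀ e^(−cd) ⇒ phi₁/phi₂ = e^{c(d₂−d₁)} ⇒ c = ln(phi₁/phi₂)/(d₂−d₁)
c = ln(0.424/0.217) / (2.1 − 0.9) = ln(1.954) / 1.2 = 0.6698 / 1.2 = 0.5582 km⁻¹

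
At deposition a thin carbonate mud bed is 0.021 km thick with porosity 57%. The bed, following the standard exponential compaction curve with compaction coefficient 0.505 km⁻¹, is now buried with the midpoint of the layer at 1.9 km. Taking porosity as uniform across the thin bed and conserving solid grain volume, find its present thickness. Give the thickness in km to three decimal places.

Porosity at 1.9 km: φ = 0.57·exp(−0.505×1.9) = 0.2184
Solid-volume conservation: h(1−φ) = h₀(1−φ₀) ⇒ h = h₀·(1−φ₀)/(1−φ)
h = 0.021 × (1 − 0.57)/(1 − 0.2184) = 0.021 × 0.5501 = 0.0116 km

0.012 km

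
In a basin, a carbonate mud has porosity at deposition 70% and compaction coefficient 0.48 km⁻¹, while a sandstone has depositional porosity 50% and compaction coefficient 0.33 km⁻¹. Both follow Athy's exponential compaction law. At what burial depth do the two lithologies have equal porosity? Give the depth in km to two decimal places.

Set n₀ₐ e^(−βₐZ) = n₀ᵦ e^(−βᵦZ) ⇒ ln(n₀ₐ/n₀ᵦ) = (βₐ − βᵦ)·Z
Z = ln(0.7/0.5) / (0.48 − 0.33) = 0.3365 / 0.15 = 2.243 km

2.24 km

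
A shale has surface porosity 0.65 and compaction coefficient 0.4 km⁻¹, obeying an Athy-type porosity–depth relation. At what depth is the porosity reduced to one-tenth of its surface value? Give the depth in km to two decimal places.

phi/phi₀ = 1/10 ⇒ exp(−k·Z) = 1/10 ⇒ Z = ln(10) / k
Z = 2.3026 / 0.4 = 5.756 km

5.76 km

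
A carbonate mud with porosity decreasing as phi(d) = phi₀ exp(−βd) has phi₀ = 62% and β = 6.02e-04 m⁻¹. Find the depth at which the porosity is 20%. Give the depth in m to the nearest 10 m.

Working in km (1 km = 1000 m; β in km⁻¹ = β in m⁻¹ × 1000):
Invert Athy's law: d = ln(phi₀/phi) / β
d = ln(0.62/0.2) / 0.602 = ln(3.1) / 0.602 = 1.1314 / 0.602 = 1.879 km

1880 m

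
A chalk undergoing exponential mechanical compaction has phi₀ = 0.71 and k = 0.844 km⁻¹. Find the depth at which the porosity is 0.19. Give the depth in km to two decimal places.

1.56 km

Invert Athy's law: Z = ln(phi₀/phi) / k
Z = ln(0.71/0.19) / 0.844 = ln(3.737) / 0.844 = 1.3182 / 0.844 = 1.562 km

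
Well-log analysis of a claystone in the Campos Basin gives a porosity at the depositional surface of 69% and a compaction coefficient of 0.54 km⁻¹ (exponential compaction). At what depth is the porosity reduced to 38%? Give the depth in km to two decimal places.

1.10 km

Invert Athy's law: z = ln(phi₀/phi) / c
z = ln(0.69/0.38) / 0.54 = ln(1.816) / 0.54 = 0.5965 / 0.54 = 1.105 km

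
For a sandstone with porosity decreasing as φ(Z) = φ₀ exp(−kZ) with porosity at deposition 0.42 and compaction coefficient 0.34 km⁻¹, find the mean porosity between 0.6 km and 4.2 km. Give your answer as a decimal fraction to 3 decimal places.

0.198

⟨φ⟩ = (1/(Z₂−Z₁)) ∫ φ₀ e^(−kZ) dZ = φ₀·(e^(−k·Z₁) − e^(−k·Z₂)) / (k·(Z₂−Z₁))
e^(−0.34×0.6) = 0.8155; e^(−0.34×4.2) = 0.2398
⟨φ⟩ = 0.42 × (0.8155 − 0.2398) / (0.34 × 3.6) = 0.42 × 0.4703 = 0.1975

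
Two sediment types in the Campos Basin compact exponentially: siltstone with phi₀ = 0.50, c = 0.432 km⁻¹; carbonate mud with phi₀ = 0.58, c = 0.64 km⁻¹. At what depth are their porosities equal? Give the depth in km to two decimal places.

Set phi₀ₐ e^(−cₐZ) = phi₀ᵦ e^(−cᵦZ) ⇒ ln(phi₀ₐ/phi₀ᵦ) = (cₐ − cᵦ)·Z
Z = ln(0.5/0.58) / (0.432 − 0.64) = -0.1484 / -0.208 = 0.714 km

0.71 km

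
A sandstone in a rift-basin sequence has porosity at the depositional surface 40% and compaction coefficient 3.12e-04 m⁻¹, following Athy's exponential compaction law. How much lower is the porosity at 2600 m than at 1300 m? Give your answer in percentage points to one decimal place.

Working in km (1 km = 1000 m; β in km⁻¹ = β in m⁻¹ × 1000):
n(1.3) = 0.4·e^(−0.312×1.3) = 0.2666
n(2.6) = 0.4·e^(−0.312×2.6) = 0.1777
Δn = 0.2666 − 0.1777 = 0.0889

8.9 percentage points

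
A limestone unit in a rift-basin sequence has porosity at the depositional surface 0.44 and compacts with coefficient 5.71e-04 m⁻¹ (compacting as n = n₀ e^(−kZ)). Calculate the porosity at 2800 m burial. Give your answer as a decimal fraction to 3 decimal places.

0.089

Working in km (1 km = 1000 m; k in km⁻¹ = k in m⁻¹ × 1000):
n = n₀·exp(−k·Z) = 0.44 × exp(−0.571 × 2.8) = 0.44 × exp(−1.599)
  = 0.44 × 0.2021 = 0.0889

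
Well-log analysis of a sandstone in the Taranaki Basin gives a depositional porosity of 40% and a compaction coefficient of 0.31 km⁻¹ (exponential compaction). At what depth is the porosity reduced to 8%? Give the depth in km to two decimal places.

5.19 km

Invert Athy's law: Z = ln(phi₀/phi) / c
Z = ln(0.4/0.08) / 0.31 = ln(5) / 0.31 = 1.6094 / 0.31 = 5.192 km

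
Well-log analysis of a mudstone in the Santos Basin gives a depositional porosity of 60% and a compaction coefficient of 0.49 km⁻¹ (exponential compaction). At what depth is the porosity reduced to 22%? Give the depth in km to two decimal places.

Invert Athy's law: d = ln(φ₀/φ) / β
d = ln(0.6/0.22) / 0.49 = ln(2.727) / 0.49 = 1.0033 / 0.49 = 2.048 km

2.05 km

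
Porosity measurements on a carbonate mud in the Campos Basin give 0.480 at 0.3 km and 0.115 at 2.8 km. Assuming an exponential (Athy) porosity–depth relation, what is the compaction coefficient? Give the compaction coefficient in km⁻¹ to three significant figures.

0.572 km⁻¹

Athy: φ(d) = φ₀ e^(−βd) ⇒ φ₁/φ₂ = e^{β(d₂−d₁)} ⇒ β = ln(φ₁/φ₂)/(d₂−d₁)
β = ln(0.48/0.115) / (2.8 − 0.3) = ln(4.174) / 2.5 = 1.4289 / 2.5 = 0.5715 km⁻¹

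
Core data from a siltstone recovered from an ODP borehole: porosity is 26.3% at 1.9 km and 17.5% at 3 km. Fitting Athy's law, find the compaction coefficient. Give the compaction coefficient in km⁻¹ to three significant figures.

Athy: phi(d) = phi₀ e^(−cd) ⇒ phi₁/phi₂ = e^{c(d₂−d₁)} ⇒ c = ln(phi₁/phi₂)/(d₂−d₁)
c = ln(0.263/0.175) / (3 − 1.9) = ln(1.503) / 1.1 = 0.4074 / 1.1 = 0.3703 km⁻¹

0.370 km⁻¹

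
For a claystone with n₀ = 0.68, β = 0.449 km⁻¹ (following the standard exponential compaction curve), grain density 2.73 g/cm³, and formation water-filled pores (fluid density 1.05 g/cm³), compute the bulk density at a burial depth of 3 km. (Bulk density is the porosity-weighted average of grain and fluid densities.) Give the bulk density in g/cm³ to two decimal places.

2.43 g/cm³

Porosity at depth: n = 0.68·exp(−0.449×3) = 0.68×0.2600 = 0.1768
Bulk density: ρ_b = (1−n)ρ_g + n·ρ_f = 0.8232×2.73 + 0.1768×1.05
       = 2.247 + 0.186 = 2.433 g/cm³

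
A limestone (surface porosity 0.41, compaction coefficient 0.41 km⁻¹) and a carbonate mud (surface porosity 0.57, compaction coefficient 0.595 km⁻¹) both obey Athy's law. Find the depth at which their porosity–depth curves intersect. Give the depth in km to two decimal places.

1.78 km

Set φ₀ₐ e^(−kₐz) = φ₀ᵦ e^(−kᵦz) ⇒ ln(φ₀ₐ/φ₀ᵦ) = (kₐ − kᵦ)·z
z = ln(0.41/0.57) / (0.41 − 0.595) = -0.3295 / -0.185 = 1.781 km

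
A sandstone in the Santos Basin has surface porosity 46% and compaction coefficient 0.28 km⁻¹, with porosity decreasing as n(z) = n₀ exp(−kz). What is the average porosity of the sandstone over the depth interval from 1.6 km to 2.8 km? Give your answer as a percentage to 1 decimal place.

⟨n⟩ = (1/(z₂−z₁)) ∫ n₀ e^(−kz) dz = n₀·(e^(−k·z₁) − e^(−k·z₂)) / (k·(z₂−z₁))
e^(−0.28×1.6) = 0.6389; e^(−0.28×2.8) = 0.4566
⟨n⟩ = 0.46 × (0.6389 − 0.4566) / (0.28 × 1.2) = 0.46 × 0.5426 = 0.2496

25.0%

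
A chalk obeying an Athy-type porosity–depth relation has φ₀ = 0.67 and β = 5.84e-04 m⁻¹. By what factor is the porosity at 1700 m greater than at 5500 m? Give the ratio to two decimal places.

Working in km (1 km = 1000 m; β in km⁻¹ = β in m⁻¹ × 1000):
φ(z₁)/φ(z₂) = e^(−β·z₁)/e^(−β·z₂) = e^{β(z₂−z₁)}
= exp(0.584 × 3.8) = exp(2.219) = 9.2000

9.20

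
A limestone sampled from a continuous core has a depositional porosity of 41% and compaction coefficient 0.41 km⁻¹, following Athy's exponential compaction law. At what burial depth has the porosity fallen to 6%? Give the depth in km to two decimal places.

Invert Athy's law: Z = ln(n₀/n) / β
Z = ln(0.41/0.06) / 0.41 = ln(6.833) / 0.41 = 1.9218 / 0.41 = 4.687 km

4.69 km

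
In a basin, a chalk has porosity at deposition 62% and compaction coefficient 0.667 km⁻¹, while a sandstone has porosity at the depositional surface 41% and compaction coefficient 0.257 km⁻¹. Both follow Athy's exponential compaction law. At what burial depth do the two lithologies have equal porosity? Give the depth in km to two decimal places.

Set phi₀ₐ e^(−cₐz) = phi₀ᵦ e^(−cᵦz) ⇒ ln(phi₀ₐ/phi₀ᵦ) = (cₐ − cᵦ)·z
z = ln(0.62/0.41) / (0.667 − 0.257) = 0.4136 / 0.41 = 1.009 km

1.01 km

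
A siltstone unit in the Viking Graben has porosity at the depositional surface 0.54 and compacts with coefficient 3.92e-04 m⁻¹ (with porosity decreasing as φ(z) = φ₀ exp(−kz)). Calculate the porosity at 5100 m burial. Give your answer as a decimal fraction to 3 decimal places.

Working in km (1 km = 1000 m; k in km⁻¹ = k in m⁻¹ × 1000):
φ = φ₀·exp(−k·z) = 0.54 × exp(−0.392 × 5.1) = 0.54 × exp(−1.999)
  = 0.54 × 0.1354 = 0.0731

0.073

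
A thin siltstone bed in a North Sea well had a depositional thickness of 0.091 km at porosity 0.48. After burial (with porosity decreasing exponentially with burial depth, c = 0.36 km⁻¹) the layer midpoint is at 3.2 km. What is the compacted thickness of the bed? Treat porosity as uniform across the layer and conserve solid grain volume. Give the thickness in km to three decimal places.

0.056 km

Porosity at 3.2 km: phi = 0.48·exp(−0.36×3.2) = 0.1517
Solid-volume conservation: h(1−phi) = h₀(1−phi₀) ⇒ h = h₀·(1−phi₀)/(1−phi)
h = 0.091 × (1 − 0.48)/(1 − 0.1517) = 0.091 × 0.6130 = 0.0558 km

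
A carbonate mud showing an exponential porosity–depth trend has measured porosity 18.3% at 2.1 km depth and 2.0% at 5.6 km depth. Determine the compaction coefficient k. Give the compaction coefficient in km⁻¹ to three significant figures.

Athy: φ(d) = φ₀ e^(−kd) ⇒ φ₁/φ₂ = e^{k(d₂−d₁)} ⇒ k = ln(φ₁/φ₂)/(d₂−d₁)
k = ln(0.183/0.02) / (5.6 − 2.1) = ln(9.15) / 3.5 = 2.2138 / 3.5 = 0.6325 km⁻¹

0.633 km⁻¹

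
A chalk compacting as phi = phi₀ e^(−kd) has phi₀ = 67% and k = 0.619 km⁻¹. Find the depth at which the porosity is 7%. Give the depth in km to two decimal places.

3.65 km

Invert Athy's law: d = ln(phi₀/phi) / k
d = ln(0.67/0.07) / 0.619 = ln(9.571) / 0.619 = 2.2588 / 0.619 = 3.649 km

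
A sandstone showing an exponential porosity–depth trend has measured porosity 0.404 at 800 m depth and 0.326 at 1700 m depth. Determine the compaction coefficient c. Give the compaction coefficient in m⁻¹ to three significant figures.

0.000238 m⁻¹

Working in km (1 km = 1000 m; c in km⁻¹ = c in m⁻¹ × 1000):
Athy: φ(Z) = φ₀ e^(−cZ) ⇒ φ₁/φ₂ = e^{c(Z₂−Z₁)} ⇒ c = ln(φ₁/φ₂)/(Z₂−Z₁)
c = ln(0.404/0.326) / (1.7 − 0.8) = ln(1.239) / 0.9 = 0.2145 / 0.9 = 0.2384 km⁻¹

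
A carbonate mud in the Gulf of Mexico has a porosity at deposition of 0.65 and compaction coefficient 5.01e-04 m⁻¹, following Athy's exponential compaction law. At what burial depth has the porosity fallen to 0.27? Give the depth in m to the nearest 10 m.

Working in km (1 km = 1000 m; c in km⁻¹ = c in m⁻¹ × 1000):
Invert Athy's law: Z = ln(φ₀/φ) / c
Z = ln(0.65/0.27) / 0.501 = ln(2.407) / 0.501 = 0.8786 / 0.501 = 1.754 km

1750 m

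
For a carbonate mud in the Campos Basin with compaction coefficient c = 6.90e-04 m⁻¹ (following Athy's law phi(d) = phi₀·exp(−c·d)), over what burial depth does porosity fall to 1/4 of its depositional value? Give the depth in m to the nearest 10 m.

2010 m

Working in km (1 km = 1000 m; c in km⁻¹ = c in m⁻¹ × 1000):
phi/phi₀ = 1/4 ⇒ exp(−c·d) = 1/4 ⇒ d = ln(4) / c
d = 1.3863 / 0.69 = 2.009 km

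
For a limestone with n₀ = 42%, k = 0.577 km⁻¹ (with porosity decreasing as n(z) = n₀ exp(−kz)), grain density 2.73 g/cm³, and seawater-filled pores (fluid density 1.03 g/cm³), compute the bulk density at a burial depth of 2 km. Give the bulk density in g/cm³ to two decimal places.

Porosity at depth: n = 0.42·exp(−0.577×2) = 0.42×0.3154 = 0.1325
Bulk density: ρ_b = (1−n)ρ_g + n·ρ_f = 0.8675×2.73 + 0.1325×1.03
       = 2.368 + 0.136 = 2.505 g/cm³

2.50 g/cm³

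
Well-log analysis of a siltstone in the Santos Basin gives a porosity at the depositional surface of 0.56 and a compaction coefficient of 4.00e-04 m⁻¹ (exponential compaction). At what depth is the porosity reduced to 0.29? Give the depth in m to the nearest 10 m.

1650 m

Working in km (1 km = 1000 m; c in km⁻¹ = c in m⁻¹ × 1000):
Invert Athy's law: z = ln(φ₀/φ) / c
z = ln(0.56/0.29) / 0.4 = ln(1.931) / 0.4 = 0.6581 / 0.4 = 1.645 km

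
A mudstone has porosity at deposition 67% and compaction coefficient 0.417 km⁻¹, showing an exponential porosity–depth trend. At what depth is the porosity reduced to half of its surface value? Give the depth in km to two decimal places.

1.66 km

n/n₀ = 1/2 ⇒ exp(−k·d) = 1/2 ⇒ d = ln(2) / k
d = 0.6931 / 0.417 = 1.662 km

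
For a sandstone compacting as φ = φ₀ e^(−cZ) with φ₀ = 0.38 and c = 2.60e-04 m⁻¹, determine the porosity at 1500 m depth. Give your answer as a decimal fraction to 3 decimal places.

0.257

Working in km (1 km = 1000 m; c in km⁻¹ = c in m⁻¹ × 1000):
φ = φ₀·exp(−c·Z) = 0.38 × exp(−0.26 × 1.5) = 0.38 × exp(−0.39)
  = 0.38 × 0.6771 = 0.2573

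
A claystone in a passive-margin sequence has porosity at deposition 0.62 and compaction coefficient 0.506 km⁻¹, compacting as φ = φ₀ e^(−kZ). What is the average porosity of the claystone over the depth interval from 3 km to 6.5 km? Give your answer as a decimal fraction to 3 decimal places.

0.064

⟨φ⟩ = (1/(Z₂−Z₁)) ∫ φ₀ e^(−kZ) dZ = φ₀·(e^(−k·Z₁) − e^(−k·Z₂)) / (k·(Z₂−Z₁))
e^(−0.506×3) = 0.2191; e^(−0.506×6.5) = 0.0373
⟨φ⟩ = 0.62 × (0.2191 − 0.0373) / (0.506 × 3.5) = 0.62 × 0.1027 = 0.0637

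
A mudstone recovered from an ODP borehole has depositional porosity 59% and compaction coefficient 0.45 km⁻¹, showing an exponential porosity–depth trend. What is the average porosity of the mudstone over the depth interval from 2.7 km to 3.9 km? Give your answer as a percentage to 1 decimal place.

⟨n⟩ = (1/(Z₂−Z₁)) ∫ n₀ e^(−βZ) dZ = n₀·(e^(−β·Z₁) − e^(−β·Z₂)) / (β·(Z₂−Z₁))
e^(−0.45×2.7) = 0.2967; e^(−0.45×3.9) = 0.1729
⟨n⟩ = 0.59 × (0.2967 − 0.1729) / (0.45 × 1.2) = 0.59 × 0.2293 = 0.1353

13.5%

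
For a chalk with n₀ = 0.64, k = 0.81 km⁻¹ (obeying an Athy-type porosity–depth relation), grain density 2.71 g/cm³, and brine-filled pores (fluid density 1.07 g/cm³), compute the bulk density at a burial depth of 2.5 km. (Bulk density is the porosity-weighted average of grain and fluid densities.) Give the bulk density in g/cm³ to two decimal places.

2.57 g/cm³

Porosity at depth: n = 0.64·exp(−0.81×2.5) = 0.64×0.1320 = 0.0845
Bulk density: ρ_b = (1−n)ρ_g + n·ρ_f = 0.9155×2.71 + 0.0845×1.07
       = 2.481 + 0.090 = 2.571 g/cm³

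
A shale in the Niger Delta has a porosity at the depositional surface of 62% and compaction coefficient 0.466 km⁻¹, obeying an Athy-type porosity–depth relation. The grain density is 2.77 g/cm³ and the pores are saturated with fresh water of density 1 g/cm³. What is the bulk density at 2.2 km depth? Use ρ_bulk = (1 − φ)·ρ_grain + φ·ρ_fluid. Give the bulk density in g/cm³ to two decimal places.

Porosity at depth: phi = 0.62·exp(−0.466×2.2) = 0.62×0.3587 = 0.2224
Bulk density: ρ_b = (1−phi)ρ_g + phi·ρ_f = 0.7776×2.77 + 0.2224×1
       = 2.154 + 0.222 = 2.376 g/cm³

2.38 g/cm³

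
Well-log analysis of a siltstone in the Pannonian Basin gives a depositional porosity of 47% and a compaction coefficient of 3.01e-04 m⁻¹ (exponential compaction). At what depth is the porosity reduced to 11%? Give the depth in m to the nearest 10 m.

4820 m

Working in km (1 km = 1000 m; k in km⁻¹ = k in m⁻¹ × 1000):
Invert Athy's law: d = ln(φ₀/φ) / k
d = ln(0.47/0.11) / 0.301 = ln(4.273) / 0.301 = 1.4523 / 0.301 = 4.825 km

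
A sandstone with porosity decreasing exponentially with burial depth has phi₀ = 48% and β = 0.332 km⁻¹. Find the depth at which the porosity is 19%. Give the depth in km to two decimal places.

Invert Athy's law: Z = ln(phi₀/phi) / β
Z = ln(0.48/0.19) / 0.332 = ln(2.526) / 0.332 = 0.9268 / 0.332 = 2.791 km

2.79 km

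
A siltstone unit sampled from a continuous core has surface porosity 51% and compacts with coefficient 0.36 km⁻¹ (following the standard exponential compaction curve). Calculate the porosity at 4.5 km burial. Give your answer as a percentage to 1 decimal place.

10.1%

φ = φ₀·exp(−c·Z) = 0.51 × exp(−0.36 × 4.5) = 0.51 × exp(−1.62)
  = 0.51 × 0.1979 = 0.1009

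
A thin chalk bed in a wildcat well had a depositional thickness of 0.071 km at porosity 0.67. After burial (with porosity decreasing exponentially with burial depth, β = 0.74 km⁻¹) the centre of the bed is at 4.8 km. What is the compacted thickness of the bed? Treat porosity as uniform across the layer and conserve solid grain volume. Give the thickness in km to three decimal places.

0.024 km

Porosity at 4.8 km: φ = 0.67·exp(−0.74×4.8) = 0.0192
Solid-volume conservation: h(1−φ) = h₀(1−φ₀) ⇒ h = h₀·(1−φ₀)/(1−φ)
h = 0.071 × (1 − 0.67)/(1 − 0.0192) = 0.071 × 0.3365 = 0.0239 km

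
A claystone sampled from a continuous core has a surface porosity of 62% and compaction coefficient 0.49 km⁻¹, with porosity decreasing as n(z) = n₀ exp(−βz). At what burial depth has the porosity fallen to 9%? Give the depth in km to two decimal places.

Invert Athy's law: z = ln(n₀/n) / β
z = ln(0.62/0.09) / 0.49 = ln(6.889) / 0.49 = 1.9299 / 0.49 = 3.939 km

3.94 km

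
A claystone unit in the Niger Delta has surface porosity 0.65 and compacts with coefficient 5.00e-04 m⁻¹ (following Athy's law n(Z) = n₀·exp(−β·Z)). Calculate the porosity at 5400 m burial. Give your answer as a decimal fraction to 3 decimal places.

Working in km (1 km = 1000 m; β in km⁻¹ = β in m⁻¹ × 1000):
n = n₀·exp(−β·Z) = 0.65 × exp(−0.5 × 5.4) = 0.65 × exp(−2.7)
  = 0.65 × 0.0672 = 0.0437

0.044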